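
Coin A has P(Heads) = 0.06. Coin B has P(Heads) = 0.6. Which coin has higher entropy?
B

For binary distributions, entropy is maximized at p=0.5 and decreases as p moves toward 0 or 1.

H(A) = H(0.06) = 0.3274 bits
H(B) = H(0.6) = 0.9710 bits

Distribution B (p=0.6) is closer to uniform (p=0.5), so it has higher entropy.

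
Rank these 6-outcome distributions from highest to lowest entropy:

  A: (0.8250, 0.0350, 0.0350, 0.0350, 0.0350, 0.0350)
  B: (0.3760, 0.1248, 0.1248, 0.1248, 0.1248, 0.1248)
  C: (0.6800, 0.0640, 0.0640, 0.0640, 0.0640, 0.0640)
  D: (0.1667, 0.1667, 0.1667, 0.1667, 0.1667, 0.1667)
D > B > C > A

Key insight: Entropy is maximized by uniform distributions and minimized by concentrated distributions.

Entropies:
  H(A) = 1.0754 bits
  H(B) = 2.4041 bits
  H(C) = 1.6474 bits
  H(D) = 2.5850 bits

Ranking: D > B > C > A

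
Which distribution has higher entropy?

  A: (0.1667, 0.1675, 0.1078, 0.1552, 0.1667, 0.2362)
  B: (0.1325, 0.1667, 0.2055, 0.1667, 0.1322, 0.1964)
B

Both distributions are close to uniform, making this a harder comparison.

H(A) = 2.5487 bits
H(B) = 2.5643 bits

The distribution closer to uniform has higher entropy.
Answer: B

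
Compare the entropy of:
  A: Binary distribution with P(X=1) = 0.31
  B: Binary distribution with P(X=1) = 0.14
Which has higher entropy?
A

For binary distributions, entropy is maximized at p=0.5 and decreases as p moves toward 0 or 1.

H(A) = H(0.31) = 0.8932 bits
H(B) = H(0.14) = 0.5842 bits

Distribution A (p=0.31) is closer to uniform (p=0.5), so it has higher entropy.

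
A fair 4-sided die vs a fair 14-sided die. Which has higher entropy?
14-sided die

Both are uniform distributions; for uniform over n outcomes, H = log₂(n). H(4-sided) = log₂(4) = 2.000 bits and H(14-sided) = log₂(14) = 3.807 bits. More outcomes in a uniform distribution means higher entropy.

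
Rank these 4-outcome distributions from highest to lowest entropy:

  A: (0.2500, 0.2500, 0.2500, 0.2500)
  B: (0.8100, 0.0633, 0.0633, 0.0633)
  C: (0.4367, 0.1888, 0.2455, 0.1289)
A > C > B

Key insight: Entropy is maximized by uniform distributions and minimized by concentrated distributions.

- Uniform distributions have maximum entropy log₂(4) = 2.0000 bits
- The more "peaked" or concentrated a distribution, the lower its entropy

Entropies:
  H(A) = 2.0000 bits
  H(B) = 1.0026 bits
  H(C) = 1.8546 bits

Ranking: A > C > B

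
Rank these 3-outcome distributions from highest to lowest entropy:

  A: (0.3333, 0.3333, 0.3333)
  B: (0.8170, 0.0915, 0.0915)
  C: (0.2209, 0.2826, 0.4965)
A > C > B

Key insight: Entropy is maximized by uniform distributions and minimized by concentrated distributions.

- Uniform distributions have maximum entropy log₂(3) = 1.5850 bits
- The more "peaked" or concentrated a distribution, the lower its entropy

Entropies:
  H(A) = 1.5850 bits
  H(B) = 0.8696 bits
  H(C) = 1.4980 bits

Ranking: A > C > B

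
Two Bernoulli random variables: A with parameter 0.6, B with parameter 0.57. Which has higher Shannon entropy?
B

For binary distributions, entropy is maximized at p=0.5 and decreases as p moves toward 0 or 1.

H(A) = H(0.6) = 0.9710 bits
H(B) = H(0.57) = 0.9858 bits

Distribution B (p=0.57) is closer to uniform (p=0.5), so it has higher entropy.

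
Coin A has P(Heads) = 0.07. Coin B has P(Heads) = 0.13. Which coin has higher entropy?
B

For binary distributions, entropy is maximized at p=0.5 and decreases as p moves toward 0 or 1.

H(A) = H(0.07) = 0.3659 bits
H(B) = H(0.13) = 0.5574 bits

Distribution B (p=0.13) is closer to uniform (p=0.5), so it has higher entropy.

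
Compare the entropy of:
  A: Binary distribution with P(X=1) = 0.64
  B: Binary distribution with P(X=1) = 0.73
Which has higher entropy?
A

For binary distributions, entropy is maximized at p=0.5 and decreases as p moves toward 0 or 1.

H(A) = H(0.64) = 0.9427 bits
H(B) = H(0.73) = 0.8415 bits

Distribution A (p=0.64) is closer to uniform (p=0.5), so it has higher entropy.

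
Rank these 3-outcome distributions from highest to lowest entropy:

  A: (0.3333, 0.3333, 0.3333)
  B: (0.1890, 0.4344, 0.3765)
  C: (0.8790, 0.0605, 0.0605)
A > B > C

Key insight: Entropy is maximized by uniform distributions and minimized by concentrated distributions.

- Uniform distributions have maximum entropy log₂(3) = 1.5850 bits
- The more "peaked" or concentrated a distribution, the lower its entropy

Entropies:
  H(A) = 1.5850 bits
  H(B) = 1.5074 bits
  H(C) = 0.6532 bits

Ranking: A > B > C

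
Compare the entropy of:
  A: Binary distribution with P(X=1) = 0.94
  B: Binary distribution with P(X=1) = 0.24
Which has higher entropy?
B

For binary distributions, entropy is maximized at p=0.5 and decreases as p moves toward 0 or 1.

H(A) = H(0.94) = 0.3274 bits
H(B) = H(0.24) = 0.7950 bits

Distribution B (p=0.24) is closer to uniform (p=0.5), so it has higher entropy.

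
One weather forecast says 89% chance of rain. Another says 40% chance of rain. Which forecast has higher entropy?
40% forecast

Treat each forecast as a Bernoulli distribution. Binary entropy is maximized at p=0.5 and falls off symmetrically toward 0 or 1. The 40% forecast is closer to 50%, so it is more uncertain. H(89%) ≈ 0.500 bits, H(40%) ≈ 0.971 bits.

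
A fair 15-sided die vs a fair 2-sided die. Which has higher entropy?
15-sided die

Both are uniform distributions; for uniform over n outcomes, H = log₂(n). H(15-sided) = log₂(15) = 3.907 bits and H(2-sided) = log₂(2) = 1.000 bits. More outcomes in a uniform distribution means higher entropy.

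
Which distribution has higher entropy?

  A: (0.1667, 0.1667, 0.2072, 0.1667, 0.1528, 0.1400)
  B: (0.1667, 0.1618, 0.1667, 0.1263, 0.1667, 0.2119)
A

Both distributions are close to uniform, making this a harder comparison.

H(A) = 2.5743 bits
H(B) = 2.5690 bits

The distribution closer to uniform has higher entropy.
Answer: A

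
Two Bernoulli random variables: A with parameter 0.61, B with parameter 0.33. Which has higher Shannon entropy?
A

For binary distributions, entropy is maximized at p=0.5 and decreases as p moves toward 0 or 1.

H(A) = H(0.61) = 0.9648 bits
H(B) = H(0.33) = 0.9149 bits

Distribution A (p=0.61) is closer to uniform (p=0.5), so it has higher entropy.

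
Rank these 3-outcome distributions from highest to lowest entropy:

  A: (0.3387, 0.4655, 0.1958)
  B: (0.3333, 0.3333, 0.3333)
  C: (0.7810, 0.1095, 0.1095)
B > A > C

Key insight: Entropy is maximized by uniform distributions and minimized by concentrated distributions.

- Uniform distributions have maximum entropy log₂(3) = 1.5850 bits
- The more "peaked" or concentrated a distribution, the lower its entropy

Entropies:
  H(A) = 1.5032 bits
  H(B) = 1.5850 bits
  H(C) = 0.9773 bits

Ranking: B > A > C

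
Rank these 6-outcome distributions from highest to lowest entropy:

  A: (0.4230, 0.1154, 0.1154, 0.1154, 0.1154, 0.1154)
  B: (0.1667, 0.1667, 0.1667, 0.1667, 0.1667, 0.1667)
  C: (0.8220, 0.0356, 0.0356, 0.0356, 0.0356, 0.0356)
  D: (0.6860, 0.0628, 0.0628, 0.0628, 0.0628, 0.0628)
B > A > D > C

Key insight: Entropy is maximized by uniform distributions and minimized by concentrated distributions.

Entropies:
  H(A) = 2.3226 bits
  H(B) = 2.5850 bits
  H(C) = 1.0890 bits
  H(D) = 1.6268 bits

Ranking: B > A > D > C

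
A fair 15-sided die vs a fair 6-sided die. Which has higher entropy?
15-sided die

Both are uniform distributions; for uniform over n outcomes, H = log₂(n). H(15-sided) = log₂(15) = 3.907 bits and H(6-sided) = log₂(6) = 2.585 bits. More outcomes in a uniform distribution means higher entropy.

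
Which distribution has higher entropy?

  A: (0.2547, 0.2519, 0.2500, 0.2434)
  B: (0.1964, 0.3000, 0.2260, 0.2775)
A

Both distributions are close to uniform, making this a harder comparison.

H(A) = 1.9998 bits
H(B) = 1.9804 bits

The distribution closer to uniform has higher entropy.
Answer: A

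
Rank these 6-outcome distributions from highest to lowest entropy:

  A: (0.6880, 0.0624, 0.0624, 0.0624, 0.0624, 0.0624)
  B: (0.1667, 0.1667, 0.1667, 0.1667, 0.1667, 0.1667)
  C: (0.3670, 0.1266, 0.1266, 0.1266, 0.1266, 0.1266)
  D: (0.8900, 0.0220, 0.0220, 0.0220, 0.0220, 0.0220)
B > C > A > D

Key insight: Entropy is maximized by uniform distributions and minimized by concentrated distributions.

Entropies:
  H(A) = 1.6199 bits
  H(B) = 2.5850 bits
  H(C) = 2.4181 bits
  H(D) = 0.7553 bits

Ranking: B > C > A > D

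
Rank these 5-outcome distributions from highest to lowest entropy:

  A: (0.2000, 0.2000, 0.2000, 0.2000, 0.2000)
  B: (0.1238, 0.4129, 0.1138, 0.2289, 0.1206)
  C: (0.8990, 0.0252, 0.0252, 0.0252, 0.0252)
A > B > C

Key insight: Entropy is maximized by uniform distributions and minimized by concentrated distributions.

- Uniform distributions have maximum entropy log₂(5) = 2.3219 bits
- The more "peaked" or concentrated a distribution, the lower its entropy

Entropies:
  H(A) = 2.3219 bits
  H(B) = 2.1117 bits
  H(C) = 0.6742 bits

Ranking: A > B > C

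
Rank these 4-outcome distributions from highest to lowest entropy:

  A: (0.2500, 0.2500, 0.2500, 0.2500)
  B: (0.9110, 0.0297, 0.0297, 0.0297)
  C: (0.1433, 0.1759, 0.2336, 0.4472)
A > C > B

Key insight: Entropy is maximized by uniform distributions and minimized by concentrated distributions.

- Uniform distributions have maximum entropy log₂(4) = 2.0000 bits
- The more "peaked" or concentrated a distribution, the lower its entropy

Entropies:
  H(A) = 2.0000 bits
  H(B) = 0.5742 bits
  H(C) = 1.8519 bits

Ranking: A > C > B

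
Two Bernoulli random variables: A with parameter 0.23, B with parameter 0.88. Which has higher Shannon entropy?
A

For binary distributions, entropy is maximized at p=0.5 and decreases as p moves toward 0 or 1.

H(A) = H(0.23) = 0.7780 bits
H(B) = H(0.88) = 0.5294 bits

Distribution A (p=0.23) is closer to uniform (p=0.5), so it has higher entropy.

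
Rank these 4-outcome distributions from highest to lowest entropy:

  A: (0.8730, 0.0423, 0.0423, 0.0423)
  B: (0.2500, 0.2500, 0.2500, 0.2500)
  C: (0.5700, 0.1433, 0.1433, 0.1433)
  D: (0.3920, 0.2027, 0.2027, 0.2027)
B > D > C > A

Key insight: Entropy is maximized by uniform distributions and minimized by concentrated distributions.

Entropies:
  H(A) = 0.7504 bits
  H(B) = 2.0000 bits
  H(C) = 1.6673 bits
  H(D) = 1.9297 bits

Ranking: B > D > C > A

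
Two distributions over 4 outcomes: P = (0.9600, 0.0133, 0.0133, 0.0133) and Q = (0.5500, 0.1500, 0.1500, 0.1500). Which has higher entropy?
Q

P is highly concentrated on one outcome (96%), making it nearly deterministic. Q spreads its mass more evenly (max 55%). The more spread-out distribution has higher entropy: H(P) ≈ 0.306 bits, H(Q) ≈ 1.706 bits.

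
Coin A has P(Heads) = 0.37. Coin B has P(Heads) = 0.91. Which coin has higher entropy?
A

For binary distributions, entropy is maximized at p=0.5 and decreases as p moves toward 0 or 1.

H(A) = H(0.37) = 0.9507 bits
H(B) = H(0.91) = 0.4365 bits

Distribution A (p=0.37) is closer to uniform (p=0.5), so it has higher entropy.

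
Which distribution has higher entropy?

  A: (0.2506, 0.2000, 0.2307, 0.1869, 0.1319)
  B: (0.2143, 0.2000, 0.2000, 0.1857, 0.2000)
B

Both distributions are close to uniform, making this a harder comparison.

H(A) = 2.2905 bits
H(B) = 2.3204 bits

The distribution closer to uniform has higher entropy.
Answer: B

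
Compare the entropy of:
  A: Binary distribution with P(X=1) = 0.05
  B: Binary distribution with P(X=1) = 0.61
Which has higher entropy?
B

For binary distributions, entropy is maximized at p=0.5 and decreases as p moves toward 0 or 1.

H(A) = H(0.05) = 0.2864 bits
H(B) = H(0.61) = 0.9648 bits

Distribution B (p=0.61) is closer to uniform (p=0.5), so it has higher entropy.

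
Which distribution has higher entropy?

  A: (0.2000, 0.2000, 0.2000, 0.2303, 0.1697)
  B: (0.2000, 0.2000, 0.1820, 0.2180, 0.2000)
B

Both distributions are close to uniform, making this a harder comparison.

H(A) = 2.3153 bits
H(B) = 2.3196 bits

The distribution closer to uniform has higher entropy.
Answer: B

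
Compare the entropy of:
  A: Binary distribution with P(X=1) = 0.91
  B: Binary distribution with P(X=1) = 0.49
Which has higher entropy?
B

For binary distributions, entropy is maximized at p=0.5 and decreases as p moves toward 0 or 1.

H(A) = H(0.91) = 0.4365 bits
H(B) = H(0.49) = 0.9997 bits

Distribution B (p=0.49) is closer to uniform (p=0.5), so it has higher entropy.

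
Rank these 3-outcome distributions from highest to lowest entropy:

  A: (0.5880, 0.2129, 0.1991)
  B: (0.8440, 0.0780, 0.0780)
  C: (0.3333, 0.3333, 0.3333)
C > A > B

Key insight: Entropy is maximized by uniform distributions and minimized by concentrated distributions.

- Uniform distributions have maximum entropy log₂(3) = 1.5850 bits
- The more "peaked" or concentrated a distribution, the lower its entropy

Entropies:
  H(A) = 1.3892 bits
  H(B) = 0.7807 bits
  H(C) = 1.5850 bits

Ranking: C > A > B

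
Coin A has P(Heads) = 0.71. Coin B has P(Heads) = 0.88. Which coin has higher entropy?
A

For binary distributions, entropy is maximized at p=0.5 and decreases as p moves toward 0 or 1.

H(A) = H(0.71) = 0.8687 bits
H(B) = H(0.88) = 0.5294 bits

Distribution A (p=0.71) is closer to uniform (p=0.5), so it has higher entropy.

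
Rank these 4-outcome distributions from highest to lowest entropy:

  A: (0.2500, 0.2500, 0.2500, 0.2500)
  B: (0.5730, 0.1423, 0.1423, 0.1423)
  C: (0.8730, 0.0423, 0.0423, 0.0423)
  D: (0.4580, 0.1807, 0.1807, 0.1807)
A > D > B > C

Key insight: Entropy is maximized by uniform distributions and minimized by concentrated distributions.

Entropies:
  H(A) = 2.0000 bits
  H(B) = 1.6613 bits
  H(C) = 0.7504 bits
  H(D) = 1.8540 bits

Ranking: A > D > B > C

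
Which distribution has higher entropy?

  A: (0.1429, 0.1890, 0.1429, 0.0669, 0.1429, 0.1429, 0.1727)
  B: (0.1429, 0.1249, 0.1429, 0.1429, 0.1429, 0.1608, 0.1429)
B

Both distributions are close to uniform, making this a harder comparison.

H(A) = 2.7570 bits
H(B) = 2.8041 bits

The distribution closer to uniform has higher entropy.
Answer: B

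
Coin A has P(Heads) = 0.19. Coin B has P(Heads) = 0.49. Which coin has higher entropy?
B

For binary distributions, entropy is maximized at p=0.5 and decreases as p moves toward 0 or 1.

H(A) = H(0.19) = 0.7015 bits
H(B) = H(0.49) = 0.9997 bits

Distribution B (p=0.49) is closer to uniform (p=0.5), so it has higher entropy.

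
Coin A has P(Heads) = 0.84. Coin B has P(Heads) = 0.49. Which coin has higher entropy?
B

For binary distributions, entropy is maximized at p=0.5 and decreases as p moves toward 0 or 1.

H(A) = H(0.84) = 0.6343 bits
H(B) = H(0.49) = 0.9997 bits

Distribution B (p=0.49) is closer to uniform (p=0.5), so it has higher entropy.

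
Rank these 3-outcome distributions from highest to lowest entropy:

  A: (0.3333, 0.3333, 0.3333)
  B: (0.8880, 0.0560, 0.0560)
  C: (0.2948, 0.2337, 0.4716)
A > C > B

Key insight: Entropy is maximized by uniform distributions and minimized by concentrated distributions.

- Uniform distributions have maximum entropy log₂(3) = 1.5850 bits
- The more "peaked" or concentrated a distribution, the lower its entropy

Entropies:
  H(A) = 1.5850 bits
  H(B) = 0.6179 bits
  H(C) = 1.5210 bits

Ranking: A > C > B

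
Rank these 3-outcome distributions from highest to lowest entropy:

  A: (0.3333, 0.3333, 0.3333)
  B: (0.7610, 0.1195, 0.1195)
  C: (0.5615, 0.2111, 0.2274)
A > C > B

Key insight: Entropy is maximized by uniform distributions and minimized by concentrated distributions.

- Uniform distributions have maximum entropy log₂(3) = 1.5850 bits
- The more "peaked" or concentrated a distribution, the lower its entropy

Entropies:
  H(A) = 1.5850 bits
  H(B) = 1.0324 bits
  H(C) = 1.4271 bits

Ranking: A > C > B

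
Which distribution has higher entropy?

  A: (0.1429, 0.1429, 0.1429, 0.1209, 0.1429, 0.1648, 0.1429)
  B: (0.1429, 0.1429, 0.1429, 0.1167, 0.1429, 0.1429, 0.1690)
A

Both distributions are close to uniform, making this a harder comparison.

H(A) = 2.8025 bits
H(B) = 2.8004 bits

The distribution closer to uniform has higher entropy.
Answer: A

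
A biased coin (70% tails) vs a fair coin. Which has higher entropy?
Fair coin

The fair coin is uniform (p=0.5), maximizing binary entropy at 1 bit. The biased coin has H(0.70) ≈ 0.881 bits — its outcome is more predictable, so its entropy is lower.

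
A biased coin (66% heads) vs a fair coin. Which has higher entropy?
Fair coin

The fair coin is uniform (p=0.5), maximizing binary entropy at 1 bit. The biased coin has H(0.66) ≈ 0.925 bits — its outcome is more predictable, so its entropy is lower.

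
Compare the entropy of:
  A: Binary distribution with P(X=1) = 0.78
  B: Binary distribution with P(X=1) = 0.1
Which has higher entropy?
A

For binary distributions, entropy is maximized at p=0.5 and decreases as p moves toward 0 or 1.

H(A) = H(0.78) = 0.7602 bits
H(B) = H(0.1) = 0.4690 bits

Distribution A (p=0.78) is closer to uniform (p=0.5), so it has higher entropy.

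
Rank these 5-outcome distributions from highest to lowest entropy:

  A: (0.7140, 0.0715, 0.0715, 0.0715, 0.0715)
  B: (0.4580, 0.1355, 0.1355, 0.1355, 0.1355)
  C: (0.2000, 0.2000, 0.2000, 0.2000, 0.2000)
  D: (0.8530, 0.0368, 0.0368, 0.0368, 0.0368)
C > B > A > D

Key insight: Entropy is maximized by uniform distributions and minimized by concentrated distributions.

Entropies:
  H(A) = 1.4355 bits
  H(B) = 2.0789 bits
  H(C) = 2.3219 bits
  H(D) = 0.8963 bits

Ranking: C > B > A > D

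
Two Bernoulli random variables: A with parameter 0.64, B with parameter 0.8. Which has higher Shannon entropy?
A

For binary distributions, entropy is maximized at p=0.5 and decreases as p moves toward 0 or 1.

H(A) = H(0.64) = 0.9427 bits
H(B) = H(0.8) = 0.7219 bits

Distribution A (p=0.64) is closer to uniform (p=0.5), so it has higher entropy.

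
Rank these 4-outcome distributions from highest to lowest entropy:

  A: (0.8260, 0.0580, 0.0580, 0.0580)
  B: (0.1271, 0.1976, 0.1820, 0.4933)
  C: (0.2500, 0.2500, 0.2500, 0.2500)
C > B > A

Key insight: Entropy is maximized by uniform distributions and minimized by concentrated distributions.

- Uniform distributions have maximum entropy log₂(4) = 2.0000 bits
- The more "peaked" or concentrated a distribution, the lower its entropy

Entropies:
  H(A) = 0.9426 bits
  H(B) = 1.7908 bits
  H(C) = 2.0000 bits

Ranking: C > B > A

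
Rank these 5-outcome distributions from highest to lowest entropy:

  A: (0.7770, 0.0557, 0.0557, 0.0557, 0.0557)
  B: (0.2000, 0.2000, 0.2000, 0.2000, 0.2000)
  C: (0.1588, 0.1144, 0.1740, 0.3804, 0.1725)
B > C > A

Key insight: Entropy is maximized by uniform distributions and minimized by concentrated distributions.

- Uniform distributions have maximum entropy log₂(5) = 2.3219 bits
- The more "peaked" or concentrated a distribution, the lower its entropy

Entropies:
  H(A) = 1.2116 bits
  H(B) = 2.3219 bits
  H(C) = 2.1860 bits

Ranking: B > C > A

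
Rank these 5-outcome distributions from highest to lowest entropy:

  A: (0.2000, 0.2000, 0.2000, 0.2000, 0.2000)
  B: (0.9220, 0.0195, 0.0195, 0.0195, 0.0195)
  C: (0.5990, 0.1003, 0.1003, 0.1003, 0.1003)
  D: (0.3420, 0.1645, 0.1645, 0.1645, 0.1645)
A > D > C > B

Key insight: Entropy is maximized by uniform distributions and minimized by concentrated distributions.

Entropies:
  H(A) = 2.3219 bits
  H(B) = 0.5511 bits
  H(C) = 1.7735 bits
  H(D) = 2.2427 bits

Ranking: A > D > C > B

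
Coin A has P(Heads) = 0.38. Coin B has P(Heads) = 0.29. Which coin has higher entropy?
A

For binary distributions, entropy is maximized at p=0.5 and decreases as p moves toward 0 or 1.

H(A) = H(0.38) = 0.9580 bits
H(B) = H(0.29) = 0.8687 bits

Distribution A (p=0.38) is closer to uniform (p=0.5), so it has higher entropy.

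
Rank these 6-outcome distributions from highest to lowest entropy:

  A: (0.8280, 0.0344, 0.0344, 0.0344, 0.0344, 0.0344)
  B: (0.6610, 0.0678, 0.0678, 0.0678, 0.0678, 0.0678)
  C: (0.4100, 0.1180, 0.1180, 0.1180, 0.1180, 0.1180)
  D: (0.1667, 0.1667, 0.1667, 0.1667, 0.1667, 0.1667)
D > C > B > A

Key insight: Entropy is maximized by uniform distributions and minimized by concentrated distributions.

Entropies:
  H(A) = 1.0616 bits
  H(B) = 1.7110 bits
  H(C) = 2.3464 bits
  H(D) = 2.5850 bits

Ranking: D > C > B > A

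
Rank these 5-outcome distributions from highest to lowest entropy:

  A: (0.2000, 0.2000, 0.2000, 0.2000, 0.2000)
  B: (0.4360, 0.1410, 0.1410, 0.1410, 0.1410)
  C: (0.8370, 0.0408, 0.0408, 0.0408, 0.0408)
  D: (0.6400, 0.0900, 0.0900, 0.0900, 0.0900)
A > B > D > C

Key insight: Entropy is maximized by uniform distributions and minimized by concentrated distributions.

Entropies:
  H(A) = 2.3219 bits
  H(B) = 2.1161 bits
  H(C) = 0.9674 bits
  H(D) = 1.6627 bits

Ranking: A > B > D > C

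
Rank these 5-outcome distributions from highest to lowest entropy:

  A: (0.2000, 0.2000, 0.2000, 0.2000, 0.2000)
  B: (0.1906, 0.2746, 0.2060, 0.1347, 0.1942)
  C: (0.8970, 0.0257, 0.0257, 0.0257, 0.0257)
A > B > C

Key insight: Entropy is maximized by uniform distributions and minimized by concentrated distributions.

- Uniform distributions have maximum entropy log₂(5) = 2.3219 bits
- The more "peaked" or concentrated a distribution, the lower its entropy

Entropies:
  H(A) = 2.3219 bits
  H(B) = 2.2860 bits
  H(C) = 0.6844 bits

Ranking: A > B > C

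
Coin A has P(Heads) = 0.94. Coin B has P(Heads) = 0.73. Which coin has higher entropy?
B

For binary distributions, entropy is maximized at p=0.5 and decreases as p moves toward 0 or 1.

H(A) = H(0.94) = 0.3274 bits
H(B) = H(0.73) = 0.8415 bits

Distribution B (p=0.73) is closer to uniform (p=0.5), so it has higher entropy.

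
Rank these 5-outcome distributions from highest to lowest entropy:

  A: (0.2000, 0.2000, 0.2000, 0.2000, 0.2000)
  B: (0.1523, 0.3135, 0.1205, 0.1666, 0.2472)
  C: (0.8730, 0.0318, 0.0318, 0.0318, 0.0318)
A > B > C

Key insight: Entropy is maximized by uniform distributions and minimized by concentrated distributions.

- Uniform distributions have maximum entropy log₂(5) = 2.3219 bits
- The more "peaked" or concentrated a distribution, the lower its entropy

Entropies:
  H(A) = 2.3219 bits
  H(B) = 2.2350 bits
  H(C) = 0.8032 bits

Ranking: A > B > C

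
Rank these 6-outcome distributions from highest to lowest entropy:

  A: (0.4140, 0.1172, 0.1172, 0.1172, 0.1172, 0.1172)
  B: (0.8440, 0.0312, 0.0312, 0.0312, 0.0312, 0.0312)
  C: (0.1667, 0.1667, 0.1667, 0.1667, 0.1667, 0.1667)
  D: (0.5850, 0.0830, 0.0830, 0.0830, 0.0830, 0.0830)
C > A > D > B

Key insight: Entropy is maximized by uniform distributions and minimized by concentrated distributions.

Entropies:
  H(A) = 2.3392 bits
  H(B) = 0.9869 bits
  H(C) = 2.5850 bits
  H(D) = 1.9427 bits

Ranking: C > A > D > B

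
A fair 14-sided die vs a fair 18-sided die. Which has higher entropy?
18-sided die

Both are uniform distributions; for uniform over n outcomes, H = log₂(n). H(14-sided) = log₂(14) = 3.807 bits and H(18-sided) = log₂(18) = 4.170 bits. More outcomes in a uniform distribution means higher entropy.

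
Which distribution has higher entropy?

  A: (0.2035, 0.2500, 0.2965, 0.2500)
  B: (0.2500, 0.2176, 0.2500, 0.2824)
B

Both distributions are close to uniform, making this a harder comparison.

H(A) = 1.9875 bits
H(B) = 1.9939 bits

The distribution closer to uniform has higher entropy.
Answer: B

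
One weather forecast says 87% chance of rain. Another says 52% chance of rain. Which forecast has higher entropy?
52% forecast

Treat each forecast as a Bernoulli distribution. Binary entropy is maximized at p=0.5 and falls off symmetrically toward 0 or 1. The 52% forecast is closer to 50%, so it is more uncertain. H(87%) ≈ 0.557 bits, H(52%) ≈ 0.999 bits.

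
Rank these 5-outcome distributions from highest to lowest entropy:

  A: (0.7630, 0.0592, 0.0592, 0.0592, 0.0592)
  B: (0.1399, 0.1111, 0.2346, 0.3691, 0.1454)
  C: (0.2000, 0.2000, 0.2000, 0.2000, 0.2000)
C > B > A

Key insight: Entropy is maximized by uniform distributions and minimized by concentrated distributions.

- Uniform distributions have maximum entropy log₂(5) = 2.3219 bits
- The more "peaked" or concentrated a distribution, the lower its entropy

Entropies:
  H(A) = 1.2640 bits
  H(B) = 2.1750 bits
  H(C) = 2.3219 bits

Ranking: C > B > A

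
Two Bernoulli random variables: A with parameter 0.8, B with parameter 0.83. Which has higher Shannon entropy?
A

For binary distributions, entropy is maximized at p=0.5 and decreases as p moves toward 0 or 1.

H(A) = H(0.8) = 0.7219 bits
H(B) = H(0.83) = 0.6577 bits

Distribution A (p=0.8) is closer to uniform (p=0.5), so it has higher entropy.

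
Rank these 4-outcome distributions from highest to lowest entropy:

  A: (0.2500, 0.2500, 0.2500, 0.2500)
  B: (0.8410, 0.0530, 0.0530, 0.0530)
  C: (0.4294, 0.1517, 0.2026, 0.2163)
A > C > B

Key insight: Entropy is maximized by uniform distributions and minimized by concentrated distributions.

- Uniform distributions have maximum entropy log₂(4) = 2.0000 bits
- The more "peaked" or concentrated a distribution, the lower its entropy

Entropies:
  H(A) = 2.0000 bits
  H(B) = 0.8839 bits
  H(C) = 1.8808 bits

Ranking: A > C > B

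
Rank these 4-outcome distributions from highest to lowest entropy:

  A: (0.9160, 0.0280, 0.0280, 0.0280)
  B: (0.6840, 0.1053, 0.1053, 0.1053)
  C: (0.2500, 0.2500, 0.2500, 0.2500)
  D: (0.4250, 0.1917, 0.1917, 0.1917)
C > D > B > A

Key insight: Entropy is maximized by uniform distributions and minimized by concentrated distributions.

Entropies:
  H(A) = 0.5493 bits
  H(B) = 1.4008 bits
  H(C) = 2.0000 bits
  H(D) = 1.8951 bits

Ranking: C > D > B > A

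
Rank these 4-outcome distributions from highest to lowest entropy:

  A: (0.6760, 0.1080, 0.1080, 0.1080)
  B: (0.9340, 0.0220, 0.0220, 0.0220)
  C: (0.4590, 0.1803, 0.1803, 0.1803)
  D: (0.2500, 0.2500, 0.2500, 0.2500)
D > C > A > B

Key insight: Entropy is maximized by uniform distributions and minimized by concentrated distributions.

Entropies:
  H(A) = 1.4222 bits
  H(B) = 0.4554 bits
  H(C) = 1.8526 bits
  H(D) = 2.0000 bits

Ranking: D > C > A > B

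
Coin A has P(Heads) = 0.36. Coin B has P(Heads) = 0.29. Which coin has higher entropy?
A

For binary distributions, entropy is maximized at p=0.5 and decreases as p moves toward 0 or 1.

H(A) = H(0.36) = 0.9427 bits
H(B) = H(0.29) = 0.8687 bits

Distribution A (p=0.36) is closer to uniform (p=0.5), so it has higher entropy.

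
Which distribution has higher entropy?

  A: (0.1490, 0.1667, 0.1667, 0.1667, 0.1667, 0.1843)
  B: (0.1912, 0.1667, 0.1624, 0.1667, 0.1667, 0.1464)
A

Both distributions are close to uniform, making this a harder comparison.

H(A) = 2.5823 bits
H(B) = 2.5805 bits

The distribution closer to uniform has higher entropy.
Answer: A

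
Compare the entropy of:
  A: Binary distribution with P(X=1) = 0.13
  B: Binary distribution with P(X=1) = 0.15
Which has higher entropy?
B

For binary distributions, entropy is maximized at p=0.5 and decreases as p moves toward 0 or 1.

H(A) = H(0.13) = 0.5574 bits
H(B) = H(0.15) = 0.6098 bits

Distribution B (p=0.15) is closer to uniform (p=0.5), so it has higher entropy.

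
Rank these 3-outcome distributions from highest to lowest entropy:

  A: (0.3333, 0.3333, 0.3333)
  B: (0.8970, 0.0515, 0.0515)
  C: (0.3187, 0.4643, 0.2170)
A > C > B

Key insight: Entropy is maximized by uniform distributions and minimized by concentrated distributions.

- Uniform distributions have maximum entropy log₂(3) = 1.5850 bits
- The more "peaked" or concentrated a distribution, the lower its entropy

Entropies:
  H(A) = 1.5850 bits
  H(B) = 0.5814 bits
  H(C) = 1.5180 bits

Ranking: A > C > B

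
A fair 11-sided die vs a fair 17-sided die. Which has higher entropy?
17-sided die

Both are uniform distributions; for uniform over n outcomes, H = log₂(n). H(11-sided) = log₂(11) = 3.459 bits and H(17-sided) = log₂(17) = 4.087 bits. More outcomes in a uniform distribution means higher entropy.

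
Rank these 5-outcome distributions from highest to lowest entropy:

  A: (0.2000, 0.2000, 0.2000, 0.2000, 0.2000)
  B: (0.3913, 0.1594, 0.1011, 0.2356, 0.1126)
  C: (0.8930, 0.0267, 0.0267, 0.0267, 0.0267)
A > B > C

Key insight: Entropy is maximized by uniform distributions and minimized by concentrated distributions.

- Uniform distributions have maximum entropy log₂(5) = 2.3219 bits
- The more "peaked" or concentrated a distribution, the lower its entropy

Entropies:
  H(A) = 2.3219 bits
  H(B) = 2.1324 bits
  H(C) = 0.7048 bits

Ranking: A > B > C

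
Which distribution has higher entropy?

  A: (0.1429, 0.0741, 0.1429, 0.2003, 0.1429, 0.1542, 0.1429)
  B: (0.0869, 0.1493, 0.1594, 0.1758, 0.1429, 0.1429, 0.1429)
B

Both distributions are close to uniform, making this a harder comparison.

H(A) = 2.7629 bits
H(B) = 2.7823 bits

The distribution closer to uniform has higher entropy.
Answer: B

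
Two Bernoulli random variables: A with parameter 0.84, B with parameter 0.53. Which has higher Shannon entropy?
B

For binary distributions, entropy is maximized at p=0.5 and decreases as p moves toward 0 or 1.

H(A) = H(0.84) = 0.6343 bits
H(B) = H(0.53) = 0.9974 bits

Distribution B (p=0.53) is closer to uniform (p=0.5), so it has higher entropy.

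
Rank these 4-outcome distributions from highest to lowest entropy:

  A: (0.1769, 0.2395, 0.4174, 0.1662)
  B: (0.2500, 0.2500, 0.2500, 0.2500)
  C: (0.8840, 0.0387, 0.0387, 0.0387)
B > A > C

Key insight: Entropy is maximized by uniform distributions and minimized by concentrated distributions.

- Uniform distributions have maximum entropy log₂(4) = 2.0000 bits
- The more "peaked" or concentrated a distribution, the lower its entropy

Entropies:
  H(A) = 1.8923 bits
  H(B) = 2.0000 bits
  H(C) = 0.7016 bits

Ranking: B > A > C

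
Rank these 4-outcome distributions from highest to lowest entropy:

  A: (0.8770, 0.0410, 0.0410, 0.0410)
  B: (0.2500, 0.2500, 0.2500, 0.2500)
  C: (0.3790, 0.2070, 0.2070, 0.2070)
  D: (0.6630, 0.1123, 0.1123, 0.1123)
B > C > D > A

Key insight: Entropy is maximized by uniform distributions and minimized by concentrated distributions.

Entropies:
  H(A) = 0.7329 bits
  H(B) = 2.0000 bits
  H(C) = 1.9416 bits
  H(D) = 1.4561 bits

Ranking: B > C > D > A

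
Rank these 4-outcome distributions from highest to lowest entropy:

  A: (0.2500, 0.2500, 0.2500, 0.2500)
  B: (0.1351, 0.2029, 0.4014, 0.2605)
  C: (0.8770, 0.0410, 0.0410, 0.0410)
A > B > C

Key insight: Entropy is maximized by uniform distributions and minimized by concentrated distributions.

- Uniform distributions have maximum entropy log₂(4) = 2.0000 bits
- The more "peaked" or concentrated a distribution, the lower its entropy

Entropies:
  H(A) = 2.0000 bits
  H(B) = 1.8912 bits
  H(C) = 0.7329 bits

Ranking: A > B > C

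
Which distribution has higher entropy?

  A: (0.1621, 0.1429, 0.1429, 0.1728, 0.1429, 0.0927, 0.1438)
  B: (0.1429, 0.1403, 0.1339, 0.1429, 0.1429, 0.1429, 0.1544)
B

Both distributions are close to uniform, making this a harder comparison.

H(A) = 2.7868 bits
H(B) = 2.8062 bits

The distribution closer to uniform has higher entropy.
Answer: B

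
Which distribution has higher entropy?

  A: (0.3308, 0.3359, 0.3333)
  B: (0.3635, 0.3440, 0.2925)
A

Both distributions are close to uniform, making this a harder comparison.

H(A) = 1.5849 bits
H(B) = 1.5790 bits

The distribution closer to uniform has higher entropy.
Answer: A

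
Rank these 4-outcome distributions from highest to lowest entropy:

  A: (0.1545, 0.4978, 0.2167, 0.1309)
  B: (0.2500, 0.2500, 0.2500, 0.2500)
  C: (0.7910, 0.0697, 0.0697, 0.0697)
B > A > C

Key insight: Entropy is maximized by uniform distributions and minimized by concentrated distributions.

- Uniform distributions have maximum entropy log₂(4) = 2.0000 bits
- The more "peaked" or concentrated a distribution, the lower its entropy

Entropies:
  H(A) = 1.7794 bits
  H(B) = 2.0000 bits
  H(C) = 1.0708 bits

Ranking: B > A > C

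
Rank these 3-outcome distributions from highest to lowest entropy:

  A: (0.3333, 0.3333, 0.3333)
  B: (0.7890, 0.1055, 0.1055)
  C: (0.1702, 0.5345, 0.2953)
A > C > B

Key insight: Entropy is maximized by uniform distributions and minimized by concentrated distributions.

- Uniform distributions have maximum entropy log₂(3) = 1.5850 bits
- The more "peaked" or concentrated a distribution, the lower its entropy

Entropies:
  H(A) = 1.5850 bits
  H(B) = 0.9544 bits
  H(C) = 1.4376 bits

Ranking: A > C > B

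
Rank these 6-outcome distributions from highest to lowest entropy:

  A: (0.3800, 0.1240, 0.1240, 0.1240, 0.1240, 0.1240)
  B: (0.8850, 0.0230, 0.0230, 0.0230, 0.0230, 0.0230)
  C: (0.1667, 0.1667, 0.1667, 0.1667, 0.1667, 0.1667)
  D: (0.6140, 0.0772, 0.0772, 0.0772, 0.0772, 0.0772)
C > A > D > B

Key insight: Entropy is maximized by uniform distributions and minimized by concentrated distributions.

Entropies:
  H(A) = 2.3976 bits
  H(B) = 0.7818 bits
  H(C) = 2.5850 bits
  H(D) = 1.8584 bits

Ranking: C > A > D > B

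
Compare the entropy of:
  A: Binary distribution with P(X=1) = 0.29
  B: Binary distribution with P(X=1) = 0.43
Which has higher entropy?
B

For binary distributions, entropy is maximized at p=0.5 and decreases as p moves toward 0 or 1.

H(A) = H(0.29) = 0.8687 bits
H(B) = H(0.43) = 0.9858 bits

Distribution B (p=0.43) is closer to uniform (p=0.5), so it has higher entropy.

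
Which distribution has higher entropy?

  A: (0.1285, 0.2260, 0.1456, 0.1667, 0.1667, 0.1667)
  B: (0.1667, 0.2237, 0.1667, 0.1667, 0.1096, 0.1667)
A

Both distributions are close to uniform, making this a harder comparison.

H(A) = 2.5624 bits
H(B) = 2.5562 bits

The distribution closer to uniform has higher entropy.
Answer: A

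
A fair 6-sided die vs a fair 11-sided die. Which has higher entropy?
11-sided die

Both are uniform distributions; for uniform over n outcomes, H = log₂(n). H(6-sided) = log₂(6) = 2.585 bits and H(11-sided) = log₂(11) = 3.459 bits. More outcomes in a uniform distribution means higher entropy.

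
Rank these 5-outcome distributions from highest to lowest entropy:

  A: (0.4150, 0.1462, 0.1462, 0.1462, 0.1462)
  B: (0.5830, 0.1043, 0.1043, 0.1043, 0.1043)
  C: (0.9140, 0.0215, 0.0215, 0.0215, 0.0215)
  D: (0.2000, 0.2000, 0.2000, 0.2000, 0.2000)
D > A > B > C

Key insight: Entropy is maximized by uniform distributions and minimized by concentrated distributions.

Entropies:
  H(A) = 2.1491 bits
  H(B) = 1.8140 bits
  H(C) = 0.5950 bits
  H(D) = 2.3219 bits

Ranking: D > A > B > C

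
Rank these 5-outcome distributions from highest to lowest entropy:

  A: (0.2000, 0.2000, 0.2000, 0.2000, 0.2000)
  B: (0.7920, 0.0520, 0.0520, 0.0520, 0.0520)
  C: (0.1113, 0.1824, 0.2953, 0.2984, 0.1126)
A > C > B

Key insight: Entropy is maximized by uniform distributions and minimized by concentrated distributions.

- Uniform distributions have maximum entropy log₂(5) = 2.3219 bits
- The more "peaked" or concentrated a distribution, the lower its entropy

Entropies:
  H(A) = 2.3219 bits
  H(B) = 1.1536 bits
  H(C) = 2.1953 bits

Ranking: A > C > B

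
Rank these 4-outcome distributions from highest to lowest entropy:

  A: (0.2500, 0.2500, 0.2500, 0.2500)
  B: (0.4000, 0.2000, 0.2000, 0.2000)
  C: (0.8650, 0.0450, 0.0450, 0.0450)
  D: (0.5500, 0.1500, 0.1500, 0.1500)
A > B > D > C

Key insight: Entropy is maximized by uniform distributions and minimized by concentrated distributions.

Entropies:
  H(A) = 2.0000 bits
  H(B) = 1.9219 bits
  H(C) = 0.7850 bits
  H(D) = 1.7060 bits

Ranking: A > B > D > C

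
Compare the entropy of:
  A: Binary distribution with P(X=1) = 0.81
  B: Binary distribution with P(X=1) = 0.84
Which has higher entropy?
A

For binary distributions, entropy is maximized at p=0.5 and decreases as p moves toward 0 or 1.

H(A) = H(0.81) = 0.7015 bits
H(B) = H(0.84) = 0.6343 bits

Distribution A (p=0.81) is closer to uniform (p=0.5), so it has higher entropy.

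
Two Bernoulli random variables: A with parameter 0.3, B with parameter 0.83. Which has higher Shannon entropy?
A

For binary distributions, entropy is maximized at p=0.5 and decreases as p moves toward 0 or 1.

H(A) = H(0.3) = 0.8813 bits
H(B) = H(0.83) = 0.6577 bits

Distribution A (p=0.3) is closer to uniform (p=0.5), so it has higher entropy.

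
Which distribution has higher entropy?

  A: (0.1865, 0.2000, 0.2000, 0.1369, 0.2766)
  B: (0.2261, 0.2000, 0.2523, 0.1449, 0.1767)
B

Both distributions are close to uniform, making this a harder comparison.

H(A) = 2.2862 bits
H(B) = 2.2963 bits

The distribution closer to uniform has higher entropy.
Answer: B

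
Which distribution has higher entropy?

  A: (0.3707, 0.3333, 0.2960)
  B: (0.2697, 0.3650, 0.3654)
A

Both distributions are close to uniform, making this a harder comparison.

H(A) = 1.5789 bits
H(B) = 1.5713 bits

The distribution closer to uniform has higher entropy.
Answer: A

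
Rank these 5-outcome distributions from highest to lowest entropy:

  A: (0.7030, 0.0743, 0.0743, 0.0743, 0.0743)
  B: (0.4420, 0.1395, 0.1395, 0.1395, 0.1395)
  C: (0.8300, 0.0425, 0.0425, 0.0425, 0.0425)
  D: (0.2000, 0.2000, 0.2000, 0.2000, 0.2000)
D > B > A > C

Key insight: Entropy is maximized by uniform distributions and minimized by concentrated distributions.

Entropies:
  H(A) = 1.4716 bits
  H(B) = 2.1063 bits
  H(C) = 0.9977 bits
  H(D) = 2.3219 bits

Ranking: D > B > A > C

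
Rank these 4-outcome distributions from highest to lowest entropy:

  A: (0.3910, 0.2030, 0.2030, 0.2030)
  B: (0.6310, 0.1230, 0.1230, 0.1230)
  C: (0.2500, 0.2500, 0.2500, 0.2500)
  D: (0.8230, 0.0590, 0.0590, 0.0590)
C > A > B > D

Key insight: Entropy is maximized by uniform distributions and minimized by concentrated distributions.

Entropies:
  H(A) = 1.9307 bits
  H(B) = 1.5348 bits
  H(C) = 2.0000 bits
  H(D) = 0.9540 bits

Ranking: C > A > B > D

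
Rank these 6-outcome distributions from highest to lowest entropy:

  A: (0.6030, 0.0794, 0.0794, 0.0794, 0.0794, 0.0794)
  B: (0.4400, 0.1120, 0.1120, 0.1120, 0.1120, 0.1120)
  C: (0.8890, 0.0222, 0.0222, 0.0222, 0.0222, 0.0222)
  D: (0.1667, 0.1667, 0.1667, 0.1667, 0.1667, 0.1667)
D > B > A > C

Key insight: Entropy is maximized by uniform distributions and minimized by concentrated distributions.

Entropies:
  H(A) = 1.8910 bits
  H(B) = 2.2899 bits
  H(C) = 0.7607 bits
  H(D) = 2.5850 bits

Ranking: D > B > A > C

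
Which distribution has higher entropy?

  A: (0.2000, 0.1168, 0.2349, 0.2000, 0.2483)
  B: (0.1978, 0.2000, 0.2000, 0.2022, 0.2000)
B

Both distributions are close to uniform, making this a harder comparison.

H(A) = 2.2806 bits
H(B) = 2.3219 bits

The distribution closer to uniform has higher entropy.
Answer: B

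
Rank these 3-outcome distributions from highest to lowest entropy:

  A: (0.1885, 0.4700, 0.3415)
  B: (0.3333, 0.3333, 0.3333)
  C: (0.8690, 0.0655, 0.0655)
B > A > C

Key insight: Entropy is maximized by uniform distributions and minimized by concentrated distributions.

- Uniform distributions have maximum entropy log₂(3) = 1.5850 bits
- The more "peaked" or concentrated a distribution, the lower its entropy

Entropies:
  H(A) = 1.4951 bits
  H(B) = 1.5850 bits
  H(C) = 0.6912 bits

Ranking: B > A > C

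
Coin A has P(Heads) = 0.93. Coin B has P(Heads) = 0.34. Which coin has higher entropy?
B

For binary distributions, entropy is maximized at p=0.5 and decreases as p moves toward 0 or 1.

H(A) = H(0.93) = 0.3659 bits
H(B) = H(0.34) = 0.9248 bits

Distribution B (p=0.34) is closer to uniform (p=0.5), so it has higher entropy.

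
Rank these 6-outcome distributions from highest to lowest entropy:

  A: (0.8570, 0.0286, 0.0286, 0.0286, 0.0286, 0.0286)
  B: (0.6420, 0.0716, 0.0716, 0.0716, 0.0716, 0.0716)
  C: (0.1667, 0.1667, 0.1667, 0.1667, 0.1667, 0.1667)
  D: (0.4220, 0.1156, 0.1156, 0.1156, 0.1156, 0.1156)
C > D > B > A

Key insight: Entropy is maximized by uniform distributions and minimized by concentrated distributions.

Entropies:
  H(A) = 0.9241 bits
  H(B) = 1.7723 bits
  H(C) = 2.5850 bits
  H(D) = 2.3244 bits

Ranking: C > D > B > A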